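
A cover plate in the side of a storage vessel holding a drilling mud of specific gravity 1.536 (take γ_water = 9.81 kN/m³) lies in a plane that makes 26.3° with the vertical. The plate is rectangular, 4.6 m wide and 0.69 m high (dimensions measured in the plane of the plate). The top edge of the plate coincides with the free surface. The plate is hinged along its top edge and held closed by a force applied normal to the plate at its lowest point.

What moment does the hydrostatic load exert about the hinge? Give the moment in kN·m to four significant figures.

M ≈ 6.804 kN·m

γ = 1.536 × 9.81 = 15.06816 kN/m³.
The plate makes 26.3° with the vertical, i.e. θ = 90° − 26.3° = 63.7° to the horizontal. Measuring y along the incline from the free-surface line, vertical depth h = y·sinθ with sinθ = 0.896486.
The centroid lies 0.69/2 = 0.345 m below the top edge, so y_c = 0.345 m and h_c = 0.345 × 0.896486 = 0.309288 m.
A = 4.6 × 0.69 = 3.174 m².
Resultant F = γ·h_c·A = 15.06816 × 0.309288 × 3.174 = 14.7921 kN.
I_c = b·h³/12 = 4.6 × 0.69³/12 = 0.125928 m⁴.
Centre of pressure: y_p = y_c + I_c/(y_c·A) = 0.345 + 0.125928/(0.345 × 3.174) = 0.345 + 0.115 = 0.46 m along the plane.
The resultant acts 0.345 + 0.115 = 0.46 m (along the plate) below the hinge at the top edge, so the moment about the hinge is M = F × 0.46 = 14.7921 × 0.46 = 6.80437 kN·m.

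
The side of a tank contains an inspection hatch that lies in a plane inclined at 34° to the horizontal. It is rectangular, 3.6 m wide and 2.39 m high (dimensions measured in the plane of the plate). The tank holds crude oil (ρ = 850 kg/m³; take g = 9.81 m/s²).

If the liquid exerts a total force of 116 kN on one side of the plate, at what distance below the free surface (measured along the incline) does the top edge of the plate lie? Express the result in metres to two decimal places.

y_top ≈ 1.70 m

γ = ρg = 850 × 9.81 / 1000 = 8.3385 kN/m³.
A = 3.6 × 2.39 = 8.604 m².
From F = γ·h_c·A, the centroid depth is h_c = 116/(8.3385 × 8.604) = 1.61685 m.
Let θ = 34° be the plate's angle to the horizontal; measure y along the incline from where the plane meets the free surface. Vertical depth h = y·sinθ with sinθ = 0.559193.
Along the incline, y_c = h_c/sinθ = 1.61685/0.559193 = 2.8914 m.
The centroid lies 2.39/2 = 1.195 m below the top edge, so the top edge sits at y_top = 2.8914 − 1.195 = 1.6964 m along the incline.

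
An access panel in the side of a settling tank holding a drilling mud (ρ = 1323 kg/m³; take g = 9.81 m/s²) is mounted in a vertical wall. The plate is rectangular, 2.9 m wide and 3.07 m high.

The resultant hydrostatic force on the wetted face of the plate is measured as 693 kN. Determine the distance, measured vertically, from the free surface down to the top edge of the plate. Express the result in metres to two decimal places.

d_top ≈ 4.46 m

γ = ρg = 1323 × 9.81 / 1000 = 12.97863 kN/m³.
A = 2.9 × 3.07 = 8.903 m².
From F = γ·h_c·A, the centroid depth is h_c = 693/(12.97863 × 8.903) = 5.99747 m.
The centroid lies 3.07/2 = 1.535 m below the top edge, so the top edge sits at h_top = 5.99747 − 1.535 = 4.46247 m below the surface.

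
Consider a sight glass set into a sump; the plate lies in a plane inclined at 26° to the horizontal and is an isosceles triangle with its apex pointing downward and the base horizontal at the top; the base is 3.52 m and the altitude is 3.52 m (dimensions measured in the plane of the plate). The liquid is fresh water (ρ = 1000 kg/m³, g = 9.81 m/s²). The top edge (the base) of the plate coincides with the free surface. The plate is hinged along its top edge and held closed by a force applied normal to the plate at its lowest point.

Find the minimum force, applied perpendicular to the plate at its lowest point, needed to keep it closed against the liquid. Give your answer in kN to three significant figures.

γ = ρg = 1000 × 9.81 = 9810 N/m³ = 9.81 kN/m³.
Let θ = 26° be the plate's angle to the horizontal; measure y along the incline from where the plane meets the free surface. Vertical depth h = y·sinθ with sinθ = 0.438371.
With the apex down, the centroid sits h/3 = 3.52/3 = 1.17333 m below the base (the top edge), so y_c = 1.17333 m and h_c = 1.17333 × 0.438371 = 0.514354 m.
A = ½ × 3.52 × 3.52 = 6.1952 m².
Resultant F = γ·h_c·A = 9.81 × 0.514354 × 6.1952 = 31.2598 kN.
I_c = b·h³/36 = 3.52 × 3.52³/36 = 4.2645 m⁴.
Centre of pressure: y_p = y_c + I_c/(y_c·A) = 1.17333 + 4.2645/(1.17333 × 6.1952) = 1.17333 + 0.586668 = 1.76 m along the plane.
The resultant acts 1.17333 + 0.586668 = 1.76 m (along the plate) below the hinge at the top edge, so the moment about the hinge is M = F × 1.76 = 31.2598 × 1.76 = 55.0172 kN·m.
A normal force at the bottom, 3.52 m from the hinge, must supply this moment: P = 55.0172/3.52 = 15.6299 kN.

P ≈ 15.6 kN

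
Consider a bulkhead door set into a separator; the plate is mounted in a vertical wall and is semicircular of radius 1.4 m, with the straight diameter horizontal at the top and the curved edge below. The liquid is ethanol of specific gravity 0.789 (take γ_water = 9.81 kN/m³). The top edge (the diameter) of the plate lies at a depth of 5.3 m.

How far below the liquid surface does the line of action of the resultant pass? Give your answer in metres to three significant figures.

h_p = 5.92 m

γ = 0.789 × 9.81 = 7.74009 kN/m³.
The centroid of a semicircle lies 4r/(3π) = 0.594178 m from the diameter, here below the top edge, so the centroid depth is h_c = 5.3 + 0.594178 = 5.89418 m.
A = πr²/2 = π × 1.4²/2 = 3.07876 m².
Resultant F = γ·h_c·A = 7.74009 × 5.89418 × 3.07876 = 140.458 kN.
I_c = (π/8 − 8/(9π))·r⁴ = 0.109757 × 1.4⁴ = 0.421642 m⁴.
Centre of pressure: y_p = y_c + I_c/(y_c·A) = 5.89418 + 0.421642/(5.89418 × 3.07876) = 5.89418 + 0.0232351 = 5.91742 m along the plane.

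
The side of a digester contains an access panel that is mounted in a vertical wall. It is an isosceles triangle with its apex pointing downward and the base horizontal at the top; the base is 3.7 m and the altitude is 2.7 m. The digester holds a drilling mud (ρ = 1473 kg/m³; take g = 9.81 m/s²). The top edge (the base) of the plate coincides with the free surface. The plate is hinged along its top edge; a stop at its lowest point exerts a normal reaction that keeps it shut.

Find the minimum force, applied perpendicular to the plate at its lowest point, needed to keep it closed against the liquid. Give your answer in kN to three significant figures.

γ = ρg = 1473 × 9.81 / 1000 = 14.45013 kN/m³.
With the apex down, the centroid sits h/3 = 2.7/3 = 0.9 m below the base (the top edge), so the centroid depth is h_c = 0.9 m.
A = ½ × 3.7 × 2.7 = 4.995 m².
Resultant F = γ·h_c·A = 14.45013 × 0.9 × 4.995 = 64.9606 kN.
I_c = b·h³/36 = 3.7 × 2.7³/36 = 2.02298 m⁴.
Centre of pressure: y_p = y_c + I_c/(y_c·A) = 0.9 + 2.02298/(0.9 × 4.995) = 0.9 + 0.450001 = 1.35 m along the plane.
The resultant acts 0.9 + 0.450001 = 1.35 m (along the plate) below the hinge at the top edge, so the moment about the hinge is M = F × 1.35 = 64.9606 × 1.35 = 87.6968 kN·m.
A normal force at the bottom, 2.7 m from the hinge, must supply this moment: P = 87.6968/2.7 = 32.4803 kN.

P ≈ 32.5 kN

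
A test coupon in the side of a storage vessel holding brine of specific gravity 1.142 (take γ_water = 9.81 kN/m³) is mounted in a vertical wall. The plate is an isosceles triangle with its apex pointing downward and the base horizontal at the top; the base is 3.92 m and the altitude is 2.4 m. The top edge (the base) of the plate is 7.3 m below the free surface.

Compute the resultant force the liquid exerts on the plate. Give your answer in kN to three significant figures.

F ≈ 427 kN

γ = 1.142 × 9.81 = 11.20302 kN/m³.
With the apex down, the centroid sits h/3 = 2.4/3 = 0.8 m below the base (the top edge), so the centroid depth is h_c = 7.3 + 0.8 = 8.1 m.
A = ½ × 3.92 × 2.4 = 4.704 m².
Resultant F = γ·h_c·A = 11.20302 × 8.1 × 4.704 = 426.862 kN.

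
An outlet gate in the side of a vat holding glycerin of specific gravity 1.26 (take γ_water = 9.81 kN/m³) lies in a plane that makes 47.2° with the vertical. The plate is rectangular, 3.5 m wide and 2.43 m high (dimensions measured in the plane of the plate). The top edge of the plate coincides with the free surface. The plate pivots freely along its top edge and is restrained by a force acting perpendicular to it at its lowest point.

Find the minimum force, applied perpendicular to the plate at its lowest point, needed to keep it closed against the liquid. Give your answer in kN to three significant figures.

P ≈ 57.9 kN

γ = 1.26 × 9.81 = 12.3606 kN/m³.
The plate makes 47.2° with the vertical, i.e. θ = 90° − 47.2° = 42.8° to the horizontal. Measuring y along the incline from the free-surface line, vertical depth h = y·sinθ with sinθ = 0.679441.
The centroid lies 2.43/2 = 1.215 m below the top edge, so y_c = 1.215 m and h_c = 1.215 × 0.679441 = 0.825521 m.
A = 3.5 × 2.43 = 8.505 m².
Resultant F = γ·h_c·A = 12.3606 × 0.825521 × 8.505 = 86.7845 kN.
I_c = b·h³/12 = 3.5 × 2.43³/12 = 4.1851 m⁴.
Centre of pressure: y_p = y_c + I_c/(y_c·A) = 1.215 + 4.1851/(1.215 × 8.505) = 1.215 + 0.405 = 1.62 m along the plane.
The resultant acts 1.215 + 0.405 = 1.62 m (along the plate) below the hinge at the top edge, so the moment about the hinge is M = F × 1.62 = 86.7845 × 1.62 = 140.591 kN·m.
A normal force at the bottom, 2.43 m from the hinge, must supply this moment: P = 140.591/2.43 = 57.8564 kN.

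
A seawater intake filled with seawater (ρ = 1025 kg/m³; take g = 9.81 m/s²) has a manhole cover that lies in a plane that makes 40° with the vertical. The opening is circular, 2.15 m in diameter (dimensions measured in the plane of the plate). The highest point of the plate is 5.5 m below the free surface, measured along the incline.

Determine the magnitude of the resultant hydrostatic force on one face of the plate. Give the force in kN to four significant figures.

γ = ρg = 1025 × 9.81 / 1000 = 10.05525 kN/m³.
The plate makes 40° with the vertical, i.e. θ = 90° − 40° = 50° to the horizontal. Measuring y along the incline from the free-surface line, vertical depth h = y·sinθ with sinθ = 0.766044.
The centroid is at the centre, 1.075 m below the top of the plate, so y_c = 5.5 + 1.075 = 6.575 m and h_c = 6.575 × 0.766044 = 5.03674 m.
A = π(1.075)² = 3.6305 m².
Resultant F = γ·h_c·A = 10.05525 × 5.03674 × 3.6305 = 183.869 kN.

F ≈ 183.9 kN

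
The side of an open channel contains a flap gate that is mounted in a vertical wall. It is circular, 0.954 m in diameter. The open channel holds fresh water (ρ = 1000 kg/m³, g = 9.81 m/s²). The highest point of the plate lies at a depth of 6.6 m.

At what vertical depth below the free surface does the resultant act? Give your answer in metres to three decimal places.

h_p = 7.085 m

γ = ρg = 1000 × 9.81 = 9810 N/m³ = 9.81 kN/m³.
The centroid is at the centre, 0.477 m below the top of the plate, so the centroid depth is h_c = 6.6 + 0.477 = 7.077 m.
A = π(0.477)² = 0.714803 m².
Resultant F = γ·h_c·A = 9.81 × 7.077 × 0.714803 = 49.6255 kN.
I_c = πr⁴/4 = π × 0.477⁴/4 = 0.0406596 m⁴.
Centre of pressure: y_p = y_c + I_c/(y_c·A) = 7.077 + 0.0406596/(7.077 × 0.714803) = 7.077 + 0.00803762 = 7.08504 m along the plane.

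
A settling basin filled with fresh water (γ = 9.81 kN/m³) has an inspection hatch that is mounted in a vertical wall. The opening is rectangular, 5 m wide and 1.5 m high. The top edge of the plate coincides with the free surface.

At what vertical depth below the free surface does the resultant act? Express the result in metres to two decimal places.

γ = 9.81 kN/m³.
The centroid lies 1.5/2 = 0.75 m below the top edge, so the centroid depth is h_c = 0.75 m.
A = 5 × 1.5 = 7.5 m².
Resultant F = γ·h_c·A = 9.81 × 0.75 × 7.5 = 55.1812 kN.
I_c = b·h³/12 = 5 × 1.5³/12 = 1.40625 m⁴.
Centre of pressure: y_p = y_c + I_c/(y_c·A) = 0.75 + 1.40625/(0.75 × 7.5) = 0.75 + 0.25 = 1 m along the plane.

h_p = 1.00 m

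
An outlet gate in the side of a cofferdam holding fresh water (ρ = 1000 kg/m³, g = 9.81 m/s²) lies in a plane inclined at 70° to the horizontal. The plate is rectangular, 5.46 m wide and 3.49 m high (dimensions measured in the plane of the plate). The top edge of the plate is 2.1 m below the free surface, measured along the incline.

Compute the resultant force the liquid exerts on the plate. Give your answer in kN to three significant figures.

γ = ρg = 1000 × 9.81 = 9810 N/m³ = 9.81 kN/m³.
Let θ = 70° be the plate's angle to the horizontal; measure y along the incline from where the plane meets the free surface. Vertical depth h = y·sinθ with sinθ = 0.939693.
The centroid lies 3.49/2 = 1.745 m below the top edge, so y_c = 2.1 + 1.745 = 3.845 m and h_c = 3.845 × 0.939693 = 3.61312 m.
A = 5.46 × 3.49 = 19.0554 m².
Resultant F = γ·h_c·A = 9.81 × 3.61312 × 19.0554 = 675.413 kN.

F ≈ 675 kN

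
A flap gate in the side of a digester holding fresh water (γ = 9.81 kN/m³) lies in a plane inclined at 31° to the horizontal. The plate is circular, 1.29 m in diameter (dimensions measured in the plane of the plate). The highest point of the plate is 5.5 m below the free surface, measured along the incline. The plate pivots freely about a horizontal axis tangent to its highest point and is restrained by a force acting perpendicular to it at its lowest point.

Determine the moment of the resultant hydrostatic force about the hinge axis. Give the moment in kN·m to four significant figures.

γ = 9.81 kN/m³.
Let θ = 31° be the plate's angle to the horizontal; measure y along the incline from where the plane meets the free surface. Vertical depth h = y·sinθ with sinθ = 0.515038.
The centroid is at the centre, 0.645 m below the top of the plate, so y_c = 5.5 + 0.645 = 6.145 m and h_c = 6.145 × 0.515038 = 3.16491 m.
A = π(0.645)² = 1.30698 m².
Resultant F = γ·h_c·A = 9.81 × 3.16491 × 1.30698 = 40.5788 kN.
I_c = πr⁴/4 = π × 0.645⁴/4 = 0.135934 m⁴.
Centre of pressure: y_p = y_c + I_c/(y_c·A) = 6.145 + 0.135934/(6.145 × 1.30698) = 6.145 + 0.0169253 = 6.16193 m along the plane.
The resultant acts 0.645 + 0.0169253 = 0.661925 m (along the plate) below the hinge at the top edge, so the moment about the hinge is M = F × 0.661925 = 40.5788 × 0.661925 = 26.8601 kN·m.

M ≈ 26.86 kN·m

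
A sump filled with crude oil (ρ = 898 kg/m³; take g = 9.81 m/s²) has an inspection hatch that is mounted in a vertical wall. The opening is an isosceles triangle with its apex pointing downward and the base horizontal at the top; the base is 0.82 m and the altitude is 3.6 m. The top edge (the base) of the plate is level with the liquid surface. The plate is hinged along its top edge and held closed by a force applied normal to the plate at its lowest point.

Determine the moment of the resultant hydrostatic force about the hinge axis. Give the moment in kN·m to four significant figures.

γ = ρg = 898 × 9.81 / 1000 = 8.80938 kN/m³.
With the apex down, the centroid sits h/3 = 3.6/3 = 1.2 m below the base (the top edge), so the centroid depth is h_c = 1.2 m.
A = ½ × 0.82 × 3.6 = 1.476 m².
Resultant F = γ·h_c·A = 8.80938 × 1.2 × 1.476 = 15.6032 kN.
I_c = b·h³/36 = 0.82 × 3.6³/36 = 1.06272 m⁴.
Centre of pressure: y_p = y_c + I_c/(y_c·A) = 1.2 + 1.06272/(1.2 × 1.476) = 1.2 + 0.6 = 1.8 m along the plane.
The resultant acts 1.2 + 0.6 = 1.8 m (along the plate) below the hinge at the top edge, so the moment about the hinge is M = F × 1.8 = 15.6032 × 1.8 = 28.0858 kN·m.

M ≈ 28.09 kN·m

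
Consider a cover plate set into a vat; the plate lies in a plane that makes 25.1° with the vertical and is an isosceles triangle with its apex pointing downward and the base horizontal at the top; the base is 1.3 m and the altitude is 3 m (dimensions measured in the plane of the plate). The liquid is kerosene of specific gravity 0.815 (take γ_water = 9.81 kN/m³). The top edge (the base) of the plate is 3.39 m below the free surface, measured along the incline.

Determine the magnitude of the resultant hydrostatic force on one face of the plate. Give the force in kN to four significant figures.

γ = 0.815 × 9.81 = 7.99515 kN/m³.
The plate makes 25.1° with the vertical, i.e. θ = 90° − 25.1° = 64.9° to the horizontal. Measuring y along the incline from the free-surface line, vertical depth h = y·sinθ with sinθ = 0.905569.
With the apex down, the centroid sits h/3 = 3/3 = 1 m below the base (the top edge), so y_c = 3.39 + 1 = 4.39 m and h_c = 4.39 × 0.905569 = 3.97545 m.
A = ½ × 1.3 × 3 = 1.95 m².
Resultant F = γ·h_c·A = 7.99515 × 3.97545 × 1.95 = 61.9794 kN.

F ≈ 61.98 kN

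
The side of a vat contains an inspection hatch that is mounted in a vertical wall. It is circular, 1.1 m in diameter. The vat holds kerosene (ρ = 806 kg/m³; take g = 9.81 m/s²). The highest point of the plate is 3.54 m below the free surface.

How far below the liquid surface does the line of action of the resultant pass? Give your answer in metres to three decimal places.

γ = ρg = 806 × 9.81 / 1000 = 7.90686 kN/m³.
The centroid is at the centre, 0.55 m below the top of the plate, so the centroid depth is h_c = 3.54 + 0.55 = 4.09 m.
A = π(0.55)² = 0.950332 m².
Resultant F = γ·h_c·A = 7.90686 × 4.09 × 0.950332 = 30.7328 kN.
I_c = πr⁴/4 = π × 0.55⁴/4 = 0.0718688 m⁴.
Centre of pressure: y_p = y_c + I_c/(y_c·A) = 4.09 + 0.0718688/(4.09 × 0.950332) = 4.09 + 0.0184902 = 4.10849 m along the plane.

h_p = 4.108 m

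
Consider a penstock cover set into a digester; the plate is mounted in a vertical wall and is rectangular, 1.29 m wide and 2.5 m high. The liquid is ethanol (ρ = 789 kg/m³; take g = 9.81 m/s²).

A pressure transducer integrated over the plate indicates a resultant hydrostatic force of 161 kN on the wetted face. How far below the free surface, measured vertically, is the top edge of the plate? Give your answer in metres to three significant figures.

d_top ≈ 5.20 m

γ = ρg = 789 × 9.81 / 1000 = 7.74009 kN/m³.
A = 1.29 × 2.5 = 3.225 m².
From F = γ·h_c·A, the centroid depth is h_c = 161/(7.74009 × 3.225) = 6.44986 m.
The centroid lies 2.5/2 = 1.25 m below the top edge, so the top edge sits at h_top = 6.44986 − 1.25 = 5.19986 m below the surface.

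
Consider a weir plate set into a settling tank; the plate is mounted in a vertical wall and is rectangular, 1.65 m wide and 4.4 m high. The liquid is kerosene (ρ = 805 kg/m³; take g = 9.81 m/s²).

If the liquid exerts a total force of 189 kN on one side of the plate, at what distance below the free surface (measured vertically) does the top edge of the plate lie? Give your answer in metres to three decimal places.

d_top ≈ 1.097 m

γ = ρg = 805 × 9.81 / 1000 = 7.89705 kN/m³.
A = 1.65 × 4.4 = 7.26 m².
From F = γ·h_c·A, the centroid depth is h_c = 189/(7.89705 × 7.26) = 3.29655 m.
The centroid lies 4.4/2 = 2.2 m below the top edge, so the top edge sits at h_top = 3.29655 − 2.2 = 1.09655 m below the surface.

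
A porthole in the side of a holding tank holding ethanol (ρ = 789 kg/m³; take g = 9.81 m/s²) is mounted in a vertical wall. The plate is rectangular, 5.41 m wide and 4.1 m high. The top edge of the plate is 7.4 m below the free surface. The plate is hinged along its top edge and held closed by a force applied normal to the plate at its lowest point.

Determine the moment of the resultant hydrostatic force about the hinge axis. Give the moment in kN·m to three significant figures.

γ = ρg = 789 × 9.81 / 1000 = 7.74009 kN/m³.
The centroid lies 4.1/2 = 2.05 m below the top edge, so the centroid depth is h_c = 7.4 + 2.05 = 9.45 m.
A = 5.41 × 4.1 = 22.181 m².
Resultant F = γ·h_c·A = 7.74009 × 9.45 × 22.181 = 1622.4 kN.
I_c = b·h³/12 = 5.41 × 4.1³/12 = 31.0719 m⁴.
Centre of pressure: y_p = y_c + I_c/(y_c·A) = 9.45 + 31.0719/(9.45 × 22.181) = 9.45 + 0.148236 = 9.59824 m along the plane.
The resultant acts 2.05 + 0.148236 = 2.19824 m (along the plate) below the hinge at the top edge, so the moment about the hinge is M = F × 2.19824 = 1622.4 × 2.19824 = 3566.42 kN·m.

M ≈ 3570 kN·m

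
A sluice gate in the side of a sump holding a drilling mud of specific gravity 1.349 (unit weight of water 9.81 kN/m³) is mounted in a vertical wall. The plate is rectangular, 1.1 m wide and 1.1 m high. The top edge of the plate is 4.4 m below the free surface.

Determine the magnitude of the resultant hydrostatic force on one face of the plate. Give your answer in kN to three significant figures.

F ≈ 79.3 kN

γ = 1.349 × 9.81 = 13.23369 kN/m³.
The centroid lies 1.1/2 = 0.55 m below the top edge, so the centroid depth is h_c = 4.4 + 0.55 = 4.95 m.
A = 1.1 × 1.1 = 1.21 m².
Resultant F = γ·h_c·A = 13.23369 × 4.95 × 1.21 = 79.2632 kN.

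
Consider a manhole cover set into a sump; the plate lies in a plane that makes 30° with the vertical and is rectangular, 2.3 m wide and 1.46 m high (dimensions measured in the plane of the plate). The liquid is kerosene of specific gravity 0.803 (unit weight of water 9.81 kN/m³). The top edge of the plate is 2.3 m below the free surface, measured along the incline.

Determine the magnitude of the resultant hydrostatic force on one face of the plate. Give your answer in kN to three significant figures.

F ≈ 69.4 kN

γ = 0.803 × 9.81 = 7.87743 kN/m³.
The plate makes 30° with the vertical, i.e. θ = 90° − 30° = 60° to the horizontal. Measuring y along the incline from the free-surface line, vertical depth h = y·sinθ with sinθ = 0.866025.
The centroid lies 1.46/2 = 0.73 m below the top edge, so y_c = 2.3 + 0.73 = 3.03 m and h_c = 3.03 × 0.866025 = 2.62406 m.
A = 2.3 × 1.46 = 3.358 m².
Resultant F = γ·h_c·A = 7.87743 × 2.62406 × 3.358 = 69.4127 kN.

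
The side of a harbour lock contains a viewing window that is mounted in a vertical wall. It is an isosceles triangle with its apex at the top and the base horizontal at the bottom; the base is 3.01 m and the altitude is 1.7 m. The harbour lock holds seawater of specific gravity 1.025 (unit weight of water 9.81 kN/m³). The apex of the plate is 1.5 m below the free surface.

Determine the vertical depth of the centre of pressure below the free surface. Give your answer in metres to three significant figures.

h_p = 2.69 m

γ = 1.025 × 9.81 = 10.05525 kN/m³.
With the apex up, the centroid sits 2h/3 = 2 × 1.7/3 = 1.13333 m below the apex, so the centroid depth is h_c = 1.5 + 1.13333 = 2.63333 m.
A = ½ × 3.01 × 1.7 = 2.5585 m².
Resultant F = γ·h_c·A = 10.05525 × 2.63333 × 2.5585 = 67.746 kN.
I_c = b·h³/36 = 3.01 × 1.7³/36 = 0.410781 m⁴.
Centre of pressure: y_p = y_c + I_c/(y_c·A) = 2.63333 + 0.410781/(2.63333 × 2.5585) = 2.63333 + 0.0609705 = 2.6943 m along the plane.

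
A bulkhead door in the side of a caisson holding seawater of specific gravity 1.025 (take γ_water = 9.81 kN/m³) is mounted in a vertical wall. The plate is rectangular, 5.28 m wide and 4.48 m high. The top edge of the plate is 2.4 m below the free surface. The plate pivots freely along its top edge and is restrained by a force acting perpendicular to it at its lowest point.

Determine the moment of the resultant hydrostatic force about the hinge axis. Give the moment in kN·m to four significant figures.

M ≈ 2870 kN·m

γ = 1.025 × 9.81 = 10.05525 kN/m³.
The centroid lies 4.48/2 = 2.24 m below the top edge, so the centroid depth is h_c = 2.4 + 2.24 = 4.64 m.
A = 5.28 × 4.48 = 23.6544 m².
Resultant F = γ·h_c·A = 10.05525 × 4.64 × 23.6544 = 1103.63 kN.
I_c = b·h³/12 = 5.28 × 4.48³/12 = 39.5628 m⁴.
Centre of pressure: y_p = y_c + I_c/(y_c·A) = 4.64 + 39.5628/(4.64 × 23.6544) = 4.64 + 0.36046 = 5.00046 m along the plane.
The resultant acts 2.24 + 0.36046 = 2.60046 m (along the plate) below the hinge at the top edge, so the moment about the hinge is M = F × 2.60046 = 1103.63 × 2.60046 = 2869.95 kN·m.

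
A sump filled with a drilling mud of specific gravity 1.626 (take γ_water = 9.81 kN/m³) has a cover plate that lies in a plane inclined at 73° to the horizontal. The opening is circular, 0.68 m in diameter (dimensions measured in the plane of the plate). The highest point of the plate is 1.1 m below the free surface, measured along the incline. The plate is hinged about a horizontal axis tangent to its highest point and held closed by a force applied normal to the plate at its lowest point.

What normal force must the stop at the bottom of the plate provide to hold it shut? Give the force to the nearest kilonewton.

γ = 1.626 × 9.81 = 15.95106 kN/m³.
Let θ = 73° be the plate's angle to the horizontal; measure y along the incline from where the plane meets the free surface. Vertical depth h = y·sinθ with sinθ = 0.956305.
The centroid is at the centre, 0.34 m below the top of the plate, so y_c = 1.1 + 0.34 = 1.44 m and h_c = 1.44 × 0.956305 = 1.37708 m.
A = π(0.34)² = 0.363168 m².
Resultant F = γ·h_c·A = 15.95106 × 1.37708 × 0.363168 = 7.97731 kN.
I_c = πr⁴/4 = π × 0.34⁴/4 = 0.0104956 m⁴.
Centre of pressure: y_p = y_c + I_c/(y_c·A) = 1.44 + 0.0104956/(1.44 × 0.363168) = 1.44 + 0.0200695 = 1.46007 m along the plane.
The resultant acts 0.34 + 0.0200695 = 0.36007 m (along the plate) below the hinge at the top edge, so the moment about the hinge is M = F × 0.36007 = 7.97731 × 0.36007 = 2.87239 kN·m.
A normal force at the bottom, 0.68 m from the hinge, must supply this moment: P = 2.87239/0.68 = 4.2241 kN.

P ≈ 4 kN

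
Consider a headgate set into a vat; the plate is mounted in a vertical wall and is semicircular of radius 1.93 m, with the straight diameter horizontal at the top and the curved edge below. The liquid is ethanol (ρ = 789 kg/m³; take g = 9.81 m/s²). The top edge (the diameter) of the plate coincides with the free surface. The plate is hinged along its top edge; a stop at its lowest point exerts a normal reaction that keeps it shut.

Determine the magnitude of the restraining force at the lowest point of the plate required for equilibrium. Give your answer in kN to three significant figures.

P ≈ 21.9 kN

γ = ρg = 789 × 9.81 / 1000 = 7.74009 kN/m³.
The centroid of a semicircle lies 4r/(3π) = 0.819117 m from the diameter, here below the top edge, so the centroid depth is h_c = 0.819117 m.
A = πr²/2 = π × 1.93²/2 = 5.85106 m².
Resultant F = γ·h_c·A = 7.74009 × 0.819117 × 5.85106 = 37.096 kN.
I_c = (π/8 − 8/(9π))·r⁴ = 0.109757 × 1.93⁴ = 1.52287 m⁴.
Centre of pressure: y_p = y_c + I_c/(y_c·A) = 0.819117 + 1.52287/(0.819117 × 5.85106) = 0.819117 + 0.317748 = 1.13687 m along the plane.
The resultant acts 0.819117 + 0.317748 = 1.13687 m (along the plate) below the hinge at the top edge, so the moment about the hinge is M = F × 1.13687 = 37.096 × 1.13687 = 42.1733 kN·m.
A normal force at the bottom, 1.93 m from the hinge, must supply this moment: P = 42.1733/1.93 = 21.8515 kN.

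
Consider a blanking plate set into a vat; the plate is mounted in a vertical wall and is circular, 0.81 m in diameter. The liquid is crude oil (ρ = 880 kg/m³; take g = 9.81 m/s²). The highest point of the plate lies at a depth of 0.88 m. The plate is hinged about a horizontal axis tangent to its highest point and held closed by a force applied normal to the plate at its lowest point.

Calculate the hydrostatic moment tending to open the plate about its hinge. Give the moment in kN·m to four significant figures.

γ = ρg = 880 × 9.81 / 1000 = 8.6328 kN/m³.
The centroid is at the centre, 0.405 m below the top of the plate, so the centroid depth is h_c = 0.88 + 0.405 = 1.285 m.
A = π(0.405)² = 0.5153 m².
Resultant F = γ·h_c·A = 8.6328 × 1.285 × 0.5153 = 5.7163 kN.
I_c = πr⁴/4 = π × 0.405⁴/4 = 0.0211305 m⁴.
Centre of pressure: y_p = y_c + I_c/(y_c·A) = 1.285 + 0.0211305/(1.285 × 0.5153) = 1.285 + 0.0319114 = 1.31691 m along the plane.
The resultant acts 0.405 + 0.0319114 = 0.436911 m (along the plate) below the hinge at the top edge, so the moment about the hinge is M = F × 0.436911 = 5.7163 × 0.436911 = 2.49751 kN·m.

M ≈ 2.498 kN·m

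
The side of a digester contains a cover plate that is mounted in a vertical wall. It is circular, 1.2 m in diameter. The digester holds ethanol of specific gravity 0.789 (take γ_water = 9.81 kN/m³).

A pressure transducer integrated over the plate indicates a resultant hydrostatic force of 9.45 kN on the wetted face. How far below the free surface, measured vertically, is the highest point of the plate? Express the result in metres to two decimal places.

γ = 0.789 × 9.81 = 7.74009 kN/m³.
A = π(0.6)² = 1.13097 m².
From F = γ·h_c·A, the centroid depth is h_c = 9.45/(7.74009 × 1.13097) = 1.07953 m.
The centroid is at the centre, 0.6 m below the top of the plate, so the highest point sits at h_top = 1.07953 − 0.6 = 0.47953 m below the surface.

d_top ≈ 0.48 m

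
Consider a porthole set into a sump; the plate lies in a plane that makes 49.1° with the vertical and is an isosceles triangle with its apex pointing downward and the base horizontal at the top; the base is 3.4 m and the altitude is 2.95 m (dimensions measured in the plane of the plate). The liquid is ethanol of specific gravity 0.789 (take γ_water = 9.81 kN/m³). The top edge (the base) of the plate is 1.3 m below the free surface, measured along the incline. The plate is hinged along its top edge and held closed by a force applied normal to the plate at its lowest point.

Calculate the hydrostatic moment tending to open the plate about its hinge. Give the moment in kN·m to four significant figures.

M ≈ 69.35 kN·m

γ = 0.789 × 9.81 = 7.74009 kN/m³.
The plate makes 49.1° with the vertical, i.e. θ = 90° − 49.1° = 40.9° to the horizontal. Measuring y along the incline from the free-surface line, vertical depth h = y·sinθ with sinθ = 0.654741.
With the apex down, the centroid sits h/3 = 2.95/3 = 0.983333 m below the base (the top edge), so y_c = 1.3 + 0.983333 = 2.28333 m and h_c = 2.28333 × 0.654741 = 1.49499 m.
A = ½ × 3.4 × 2.95 = 5.015 m².
Resultant F = γ·h_c·A = 7.74009 × 1.49499 × 5.015 = 58.0304 kN.
I_c = b·h³/36 = 3.4 × 2.95³/36 = 2.42461 m⁴.
Centre of pressure: y_p = y_c + I_c/(y_c·A) = 2.28333 + 2.42461/(2.28333 × 5.015) = 2.28333 + 0.21174 = 2.49507 m along the plane.
The resultant acts 0.983333 + 0.21174 = 1.19507 m (along the plate) below the hinge at the top edge, so the moment about the hinge is M = F × 1.19507 = 58.0304 × 1.19507 = 69.3504 kN·m.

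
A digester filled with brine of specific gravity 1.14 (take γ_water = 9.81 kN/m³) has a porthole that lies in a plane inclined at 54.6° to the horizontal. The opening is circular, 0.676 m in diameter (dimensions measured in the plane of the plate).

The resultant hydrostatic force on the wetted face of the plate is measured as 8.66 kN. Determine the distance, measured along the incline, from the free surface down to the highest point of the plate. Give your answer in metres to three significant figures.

γ = 1.14 × 9.81 = 11.1834 kN/m³.
A = π(0.338)² = 0.358908 m².
From F = γ·h_c·A, the centroid depth is h_c = 8.66/(11.1834 × 0.358908) = 2.15755 m.
Let θ = 54.6° be the plate's angle to the horizontal; measure y along the incline from where the plane meets the free surface. Vertical depth h = y·sinθ with sinθ = 0.815128.
Along the incline, y_c = h_c/sinθ = 2.15755/0.815128 = 2.64688 m.
The centroid is at the centre, 0.338 m below the top of the plate, so the highest point sits at y_top = 2.64688 − 0.338 = 2.30888 m along the incline.

y_top ≈ 2.31 m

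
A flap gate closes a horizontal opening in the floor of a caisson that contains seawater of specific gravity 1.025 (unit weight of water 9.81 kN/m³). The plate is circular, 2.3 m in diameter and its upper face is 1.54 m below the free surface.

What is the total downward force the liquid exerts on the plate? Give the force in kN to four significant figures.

γ = 1.025 × 9.81 = 10.05525 kN/m³.
The plate is horizontal, so pressure is uniform at p = γ·h = 10.05525 × 1.54 = 15.4851 kN/m².
A = π(1.15)² = 4.15476 m².
F = p·A = 15.4851 × 4.15476 = 64.3369 kN.

F ≈ 64.34 kN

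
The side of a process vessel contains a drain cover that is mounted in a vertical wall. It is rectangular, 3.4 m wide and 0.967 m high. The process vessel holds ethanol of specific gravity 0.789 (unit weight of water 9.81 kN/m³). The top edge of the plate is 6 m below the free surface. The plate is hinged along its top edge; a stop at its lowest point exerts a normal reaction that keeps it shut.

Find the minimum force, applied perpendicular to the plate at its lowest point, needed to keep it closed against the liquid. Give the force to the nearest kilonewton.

γ = 0.789 × 9.81 = 7.74009 kN/m³.
The centroid lies 0.967/2 = 0.4835 m below the top edge, so the centroid depth is h_c = 6 + 0.4835 = 6.4835 m.
A = 3.4 × 0.967 = 3.2878 m².
Resultant F = γ·h_c·A = 7.74009 × 6.4835 × 3.2878 = 164.991 kN.
I_c = b·h³/12 = 3.4 × 0.967³/12 = 0.256199 m⁴.
Centre of pressure: y_p = y_c + I_c/(y_c·A) = 6.4835 + 0.256199/(6.4835 × 3.2878) = 6.4835 + 0.0120188 = 6.49552 m along the plane.
The resultant acts 0.4835 + 0.0120188 = 0.495519 m (along the plate) below the hinge at the top edge, so the moment about the hinge is M = F × 0.495519 = 164.991 × 0.495519 = 81.7562 kN·m.
A normal force at the bottom, 0.967 m from the hinge, must supply this moment: P = 81.7562/0.967 = 84.5462 kN.

P ≈ 85 kN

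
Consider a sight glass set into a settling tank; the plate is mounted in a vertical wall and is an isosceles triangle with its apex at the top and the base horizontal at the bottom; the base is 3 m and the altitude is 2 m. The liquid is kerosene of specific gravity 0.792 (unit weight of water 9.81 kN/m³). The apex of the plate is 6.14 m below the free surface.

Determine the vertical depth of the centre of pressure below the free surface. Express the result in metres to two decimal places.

γ = 0.792 × 9.81 = 7.76952 kN/m³.
With the apex up, the centroid sits 2h/3 = 2 × 2/3 = 1.33333 m below the apex, so the centroid depth is h_c = 6.14 + 1.33333 = 7.47333 m.
A = ½ × 3 × 2 = 3 m².
Resultant F = γ·h_c·A = 7.76952 × 7.47333 × 3 = 174.193 kN.
I_c = b·h³/36 = 3 × 2³/36 = 0.666667 m⁴.
Centre of pressure: y_p = y_c + I_c/(y_c·A) = 7.47333 + 0.666667/(7.47333 × 3) = 7.47333 + 0.0297354 = 7.50307 m along the plane.

h_p = 7.50 m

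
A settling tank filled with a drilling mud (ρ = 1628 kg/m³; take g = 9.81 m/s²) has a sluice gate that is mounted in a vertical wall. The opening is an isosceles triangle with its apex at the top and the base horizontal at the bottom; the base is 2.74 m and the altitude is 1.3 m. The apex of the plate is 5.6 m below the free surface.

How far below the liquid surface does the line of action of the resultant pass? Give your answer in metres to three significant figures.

h_p = 6.48 m

γ = ρg = 1628 × 9.81 / 1000 = 15.97068 kN/m³.
With the apex up, the centroid sits 2h/3 = 2 × 1.3/3 = 0.866667 m below the apex, so the centroid depth is h_c = 5.6 + 0.866667 = 6.46667 m.
A = ½ × 2.74 × 1.3 = 1.781 m².
Resultant F = γ·h_c·A = 15.97068 × 6.46667 × 1.781 = 183.937 kN.
I_c = b·h³/36 = 2.74 × 1.3³/36 = 0.167216 m⁴.
Centre of pressure: y_p = y_c + I_c/(y_c·A) = 6.46667 + 0.167216/(6.46667 × 1.781) = 6.46667 + 0.0145189 = 6.48119 m along the plane.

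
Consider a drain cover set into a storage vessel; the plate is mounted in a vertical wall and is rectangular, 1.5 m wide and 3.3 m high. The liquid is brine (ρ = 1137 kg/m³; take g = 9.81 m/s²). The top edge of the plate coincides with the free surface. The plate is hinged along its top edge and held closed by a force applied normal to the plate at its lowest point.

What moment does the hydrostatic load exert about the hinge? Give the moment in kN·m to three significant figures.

γ = ρg = 1137 × 9.81 / 1000 = 11.15397 kN/m³.
The centroid lies 3.3/2 = 1.65 m below the top edge, so the centroid depth is h_c = 1.65 m.
A = 1.5 × 3.3 = 4.95 m².
Resultant F = γ·h_c·A = 11.15397 × 1.65 × 4.95 = 91.1 kN.
I_c = b·h³/12 = 1.5 × 3.3³/12 = 4.49212 m⁴.
Centre of pressure: y_p = y_c + I_c/(y_c·A) = 1.65 + 4.49212/(1.65 × 4.95) = 1.65 + 0.549999 = 2.2 m along the plane.
The resultant acts 1.65 + 0.549999 = 2.2 m (along the plate) below the hinge at the top edge, so the moment about the hinge is M = F × 2.2 = 91.1 × 2.2 = 200.42 kN·m.

M ≈ 200 kN·m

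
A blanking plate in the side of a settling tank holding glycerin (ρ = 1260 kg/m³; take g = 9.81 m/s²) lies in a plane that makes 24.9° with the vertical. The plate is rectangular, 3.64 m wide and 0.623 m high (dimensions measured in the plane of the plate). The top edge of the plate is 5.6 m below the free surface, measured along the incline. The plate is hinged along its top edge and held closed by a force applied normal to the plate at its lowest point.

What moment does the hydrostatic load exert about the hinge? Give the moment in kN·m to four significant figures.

M ≈ 47.64 kN·m

γ = ρg = 1260 × 9.81 / 1000 = 12.3606 kN/m³.
The plate makes 24.9° with the vertical, i.e. θ = 90° − 24.9° = 65.1° to the horizontal. Measuring y along the incline from the free-surface line, vertical depth h = y·sinθ with sinθ = 0.907044.
The centroid lies 0.623/2 = 0.3115 m below the top edge, so y_c = 5.6 + 0.3115 = 5.9115 m and h_c = 5.9115 × 0.907044 = 5.36199 m.
A = 3.64 × 0.623 = 2.26772 m².
Resultant F = γ·h_c·A = 12.3606 × 5.36199 × 2.26772 = 150.299 kN.
I_c = b·h³/12 = 3.64 × 0.623³/12 = 0.0733473 m⁴.
Centre of pressure: y_p = y_c + I_c/(y_c·A) = 5.9115 + 0.0733473/(5.9115 × 2.26772) = 5.9115 + 0.00547138 = 5.91697 m along the plane.
The resultant acts 0.3115 + 0.00547138 = 0.316971 m (along the plate) below the hinge at the top edge, so the moment about the hinge is M = F × 0.316971 = 150.299 × 0.316971 = 47.6404 kN·m.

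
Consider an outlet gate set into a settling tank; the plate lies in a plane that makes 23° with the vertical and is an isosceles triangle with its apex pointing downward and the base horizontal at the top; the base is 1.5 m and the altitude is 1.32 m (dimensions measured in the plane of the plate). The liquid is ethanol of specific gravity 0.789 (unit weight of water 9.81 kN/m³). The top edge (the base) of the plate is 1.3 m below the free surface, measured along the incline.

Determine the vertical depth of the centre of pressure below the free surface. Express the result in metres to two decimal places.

γ = 0.789 × 9.81 = 7.74009 kN/m³.
The plate makes 23° with the vertical, i.e. θ = 90° − 23° = 67° to the horizontal. Measuring y along the incline from the free-surface line, vertical depth h = y·sinθ with sinθ = 0.920505.
With the apex down, the centroid sits h/3 = 1.32/3 = 0.44 m below the base (the top edge), so y_c = 1.3 + 0.44 = 1.74 m and h_c = 1.74 × 0.920505 = 1.60168 m.
A = ½ × 1.5 × 1.32 = 0.99 m².
Resultant F = γ·h_c·A = 7.74009 × 1.60168 × 0.99 = 12.2732 kN.
I_c = b·h³/36 = 1.5 × 1.32³/36 = 0.095832 m⁴.
Centre of pressure: y_p = y_c + I_c/(y_c·A) = 1.74 + 0.095832/(1.74 × 0.99) = 1.74 + 0.0556322 = 1.79563 m along the plane.
Vertically, h_p = y_p·sinθ = 1.79563 × 0.920505 = 1.65289 m.

h_p = 1.65 m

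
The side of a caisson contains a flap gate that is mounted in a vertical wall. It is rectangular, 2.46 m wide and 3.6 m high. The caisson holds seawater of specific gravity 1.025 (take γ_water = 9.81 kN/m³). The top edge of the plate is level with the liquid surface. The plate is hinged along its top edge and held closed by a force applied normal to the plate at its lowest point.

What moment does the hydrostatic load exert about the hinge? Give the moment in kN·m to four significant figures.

M ≈ 384.7 kN·m

γ = 1.025 × 9.81 = 10.05525 kN/m³.
The centroid lies 3.6/2 = 1.8 m below the top edge, so the centroid depth is h_c = 1.8 m.
A = 2.46 × 3.6 = 8.856 m².
Resultant F = γ·h_c·A = 10.05525 × 1.8 × 8.856 = 160.289 kN.
I_c = b·h³/12 = 2.46 × 3.6³/12 = 9.56448 m⁴.
Centre of pressure: y_p = y_c + I_c/(y_c·A) = 1.8 + 9.56448/(1.8 × 8.856) = 1.8 + 0.6 = 2.4 m along the plane.
The resultant acts 1.8 + 0.6 = 2.4 m (along the plate) below the hinge at the top edge, so the moment about the hinge is M = F × 2.4 = 160.289 × 2.4 = 384.694 kN·m.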